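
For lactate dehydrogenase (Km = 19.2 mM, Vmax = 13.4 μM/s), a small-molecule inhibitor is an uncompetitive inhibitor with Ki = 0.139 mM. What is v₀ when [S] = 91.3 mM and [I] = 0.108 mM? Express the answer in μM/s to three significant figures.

6.74 μM/s

α = 1 + [I]/Ki = 1 + 0.108/0.139 = 1.777.
For an uncompetitive inhibitor, both parameters are divided by α, giving Vmax/α and Km/α: Km,app = 10.8 mM, Vmax,app = 7.54 μM/s.
v = Vmax,app·[S]/(Km,app + [S]) = 7.54 × 91.3/(10.8 + 91.3) = 6.74 μM/s.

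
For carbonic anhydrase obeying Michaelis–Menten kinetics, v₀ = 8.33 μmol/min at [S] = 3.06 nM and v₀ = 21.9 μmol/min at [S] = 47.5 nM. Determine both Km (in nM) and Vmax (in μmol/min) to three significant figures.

Km = 6.00 nM; Vmax = 24.7 μmol/min

From v = Vmax[S]/(Km+[S]), each point gives Vmax = v(Km+[S])/[S].
Equating: 8.33(Km+3.06)/3.06 = 21.9(Km+47.5)/47.5.
2.722·Km + 8.33 = 0.4611·Km + 21.9, so (2.722 − 0.4611)·Km = 21.9 − 8.33.
Km = 13.57/2.261 = 6.00 nM; then Vmax = 8.33(6.00+3.06)/3.06 = 24.7 μmol/min.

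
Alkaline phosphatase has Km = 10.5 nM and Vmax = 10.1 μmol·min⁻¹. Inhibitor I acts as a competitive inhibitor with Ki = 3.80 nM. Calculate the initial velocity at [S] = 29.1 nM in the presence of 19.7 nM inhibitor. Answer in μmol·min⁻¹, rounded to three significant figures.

3.13 μmol·min⁻¹

With α = 1 + [I]/Ki = 1 + 19.7/3.80 = 6.184, the competitive rate law is v = Vmax[S] / (αKm + [S]).
v = 10.1×29.1 / (6.184×10.5 + 29.1) = 293.9/94.03 = 3.13 μmol·min⁻¹.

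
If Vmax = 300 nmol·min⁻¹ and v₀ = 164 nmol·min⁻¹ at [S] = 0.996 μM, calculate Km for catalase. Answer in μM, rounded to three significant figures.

0.826 μM

From v = Vmax[S]/(Km+[S]), Km = [S](Vmax − v)/v.
Km = 0.996 × (300 − 164) / 164 = 135.5/164 = 0.826 μM.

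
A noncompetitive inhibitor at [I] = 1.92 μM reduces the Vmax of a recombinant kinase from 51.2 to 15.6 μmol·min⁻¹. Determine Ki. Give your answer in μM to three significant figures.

0.841 μM

Noncompetitive: Vmax,app = Vmax/α with α = 1 + [I]/Ki.
α = Vmax/Vmax,app = 51.2/15.6 = 3.282.
Since α = 1 + [I]/Ki, [I]/Ki = 3.282 − 1 = 2.282 and Ki = 1.92/2.282 = 0.841 μM.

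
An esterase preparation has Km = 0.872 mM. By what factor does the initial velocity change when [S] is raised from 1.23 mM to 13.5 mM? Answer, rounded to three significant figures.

1.61

The fractional saturations are [S]/(Km+[S]) = 1.23/2.102 = 0.5852 and 13.5/14.37 = 0.9393.
v₂/v₁ is just their ratio: 0.9393/0.5852 = 1.61.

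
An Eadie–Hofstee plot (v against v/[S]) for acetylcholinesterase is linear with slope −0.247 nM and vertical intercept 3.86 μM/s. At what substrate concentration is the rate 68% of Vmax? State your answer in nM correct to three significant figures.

0.525 nM

The Eadie–Hofstee slope gives Km = 0.247 nM (slope = −Km).
v/Vmax = [S]/(Km+[S]) = 0.68 ⇒ [S] = Km·0.68/(1−0.68) = 0.247 × 2.125 = 0.525 nM.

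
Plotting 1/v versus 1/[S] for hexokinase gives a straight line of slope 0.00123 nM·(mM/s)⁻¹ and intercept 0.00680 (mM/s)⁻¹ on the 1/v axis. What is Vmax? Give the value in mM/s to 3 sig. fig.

The y-intercept of a Lineweaver–Burk plot equals 1/Vmax, so Vmax = 1/0.00680 = 147 mM/s.

147 mM/s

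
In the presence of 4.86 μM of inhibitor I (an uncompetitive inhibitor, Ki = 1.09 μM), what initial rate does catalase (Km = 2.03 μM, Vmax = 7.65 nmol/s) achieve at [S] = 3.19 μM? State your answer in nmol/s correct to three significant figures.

1.26 nmol/s

α = 1 + [I]/Ki = 1 + 4.86/1.09 = 5.459.
For an uncompetitive inhibitor, both parameters are divided by α, giving Vmax/α and Km/α: Km,app = 0.372 μM, Vmax,app = 1.40 nmol/s.
v = Vmax,app·[S]/(Km,app + [S]) = 1.40 × 3.19/(0.372 + 3.19) = 1.26 nmol/s.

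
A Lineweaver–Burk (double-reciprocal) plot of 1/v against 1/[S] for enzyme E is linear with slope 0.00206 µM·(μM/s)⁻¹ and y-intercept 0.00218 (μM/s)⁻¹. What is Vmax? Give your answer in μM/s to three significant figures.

459 μM/s

The y-intercept of a Lineweaver–Burk plot equals 1/Vmax, so Vmax = 1/0.00218 = 459 μM/s.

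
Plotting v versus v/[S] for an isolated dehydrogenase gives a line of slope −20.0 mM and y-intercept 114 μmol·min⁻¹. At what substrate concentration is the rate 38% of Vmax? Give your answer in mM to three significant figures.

The Eadie–Hofstee slope gives Km = 20.0 mM (slope = −Km).
v/Vmax = [S]/(Km+[S]) = 0.38 ⇒ [S] = Km·0.38/(1−0.38) = 20.0 × 0.6129 = 12.3 mM.

12.3 mM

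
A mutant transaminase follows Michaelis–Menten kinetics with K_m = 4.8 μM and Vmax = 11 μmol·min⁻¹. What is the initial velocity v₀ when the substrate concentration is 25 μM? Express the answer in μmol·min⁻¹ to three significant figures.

9.23 μmol·min⁻¹

[S]/(Km+[S]) = 25/29.80 = 0.8389, the fractional saturation.
v = 0.8389 × Vmax = 0.8389 × 11 = 9.23 μmol·min⁻¹.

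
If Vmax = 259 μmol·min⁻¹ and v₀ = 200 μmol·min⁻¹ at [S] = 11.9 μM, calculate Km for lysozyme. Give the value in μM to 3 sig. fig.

3.51 μM

From v = Vmax[S]/(Km+[S]), Km = [S](Vmax − v)/v.
Km = 11.9 × (259 − 200) / 200 = 702.1/200 = 3.51 μM.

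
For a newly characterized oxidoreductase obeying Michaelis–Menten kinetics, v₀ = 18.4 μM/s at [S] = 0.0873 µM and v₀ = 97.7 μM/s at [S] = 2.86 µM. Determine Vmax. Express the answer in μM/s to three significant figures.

113 μM/s

In reciprocal form, 1/v = (Km/Vmax)·(1/[S]) + 1/Vmax. The two points give (1/[S], 1/v) = (11.45, 0.05435) and (0.3497, 0.01024).
Slope = (0.05435 − 0.01024)/(11.45 − 0.3497) = 0.003972; intercept = 0.05435 − 0.003972×11.45 = 0.008847.
Vmax = 1/intercept = 113 μM/s; Km = slope × Vmax = 0.003972 × 113 = 0.449 µM.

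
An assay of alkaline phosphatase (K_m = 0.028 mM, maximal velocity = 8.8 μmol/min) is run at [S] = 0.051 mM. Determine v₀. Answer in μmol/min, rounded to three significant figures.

5.68 μmol/min

[S]/(Km+[S]) = 0.051/0.07900 = 0.6456, the fractional saturation.
v = 0.6456 × Vmax = 0.6456 × 8.8 = 5.68 μmol/min.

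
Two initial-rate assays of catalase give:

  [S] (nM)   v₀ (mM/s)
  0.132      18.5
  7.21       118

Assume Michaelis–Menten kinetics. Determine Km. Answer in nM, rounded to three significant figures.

In reciprocal form, 1/v = (Km/Vmax)·(1/[S]) + 1/Vmax. The two points give (1/[S], 1/v) = (7.576, 0.05405) and (0.1387, 0.008475).
Slope = (0.05405 − 0.008475)/(7.576 − 0.1387) = 0.006129; intercept = 0.05405 − 0.006129×7.576 = 0.007625.
Vmax = 1/intercept = 131 mM/s; Km = slope × Vmax = 0.006129 × 131 = 0.804 nM.

0.804 nM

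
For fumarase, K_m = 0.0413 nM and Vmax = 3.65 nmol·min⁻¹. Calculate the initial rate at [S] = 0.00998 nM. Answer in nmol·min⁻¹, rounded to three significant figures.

v = Vmax·[S]/(Km + [S]) = 3.65 × 0.00998 / (0.0413 + 0.00998)
  = 0.03643 / 0.05128 = 0.710 nmol·min⁻¹.

0.710 nmol·min⁻¹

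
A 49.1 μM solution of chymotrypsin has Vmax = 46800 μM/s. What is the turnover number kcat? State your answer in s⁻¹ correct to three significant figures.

kcat = Vmax/[E]total = 46800 μM/s / 49.1 μM = 953 s⁻¹.

953 s⁻¹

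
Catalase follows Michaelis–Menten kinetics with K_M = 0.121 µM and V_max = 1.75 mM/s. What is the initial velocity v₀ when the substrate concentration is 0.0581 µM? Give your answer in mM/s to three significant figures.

v = Vmax·[S]/(Km + [S]) = 1.75 × 0.0581 / (0.121 + 0.0581)
  = 0.1017 / 0.1791 = 0.568 mM/s.

0.568 mM/s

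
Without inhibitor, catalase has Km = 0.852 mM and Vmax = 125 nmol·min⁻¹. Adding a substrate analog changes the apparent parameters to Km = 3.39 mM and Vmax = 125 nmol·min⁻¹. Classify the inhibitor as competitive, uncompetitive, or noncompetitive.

competitive

Km increases (0.852 → 3.39 mM) while Vmax is unchanged — the hallmark of competitive inhibition.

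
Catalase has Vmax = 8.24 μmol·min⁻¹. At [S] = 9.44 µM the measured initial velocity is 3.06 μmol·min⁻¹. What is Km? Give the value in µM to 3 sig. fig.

16.0 µM

v/Vmax = 3.06/8.24 = 0.3714 = [S]/(Km+[S]).
So Km + [S] = [S]/0.3714 = 25.42 µM, giving Km = 25.42 − 9.44 = 16.0 µM.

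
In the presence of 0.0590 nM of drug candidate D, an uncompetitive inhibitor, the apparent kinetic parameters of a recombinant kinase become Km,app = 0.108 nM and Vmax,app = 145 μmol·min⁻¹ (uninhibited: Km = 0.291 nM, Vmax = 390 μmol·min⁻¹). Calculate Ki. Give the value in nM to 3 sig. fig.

Uncompetitive: Vmax,app = Vmax/α (and Km,app = Km/α) with α = 1 + [I]/Ki.
α = Vmax/Vmax,app = 390/145 = 2.690.
Ki = [I]/(α − 1) = 0.0590/1.690 = 0.0349 nM.

0.0349 nM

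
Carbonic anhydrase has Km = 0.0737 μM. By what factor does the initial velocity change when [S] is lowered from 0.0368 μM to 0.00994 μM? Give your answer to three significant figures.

0.357

Since Vmax cancels, v₂/v₁ = [S]₂(Km+[S]₁) / [S]₁(Km+[S]₂).
= 0.00994×(0.0737+0.0368) / (0.0368×(0.0737+0.00994)) = 0.001098/0.003078 = 0.357.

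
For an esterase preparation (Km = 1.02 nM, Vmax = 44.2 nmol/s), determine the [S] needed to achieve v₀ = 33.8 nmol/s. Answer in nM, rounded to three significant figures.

The required fractional saturation is v/Vmax = 33.8/44.2 = 0.7647.
Then [S]/(Km+[S]) = 0.7647 ⇒ [S] = 1.02 × 0.7647/(1 − 0.7647) = 3.31 nM.

3.31 nM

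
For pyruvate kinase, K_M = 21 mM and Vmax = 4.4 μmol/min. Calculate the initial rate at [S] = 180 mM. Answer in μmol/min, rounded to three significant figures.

[S]/(Km+[S]) = 180/201.0 = 0.8955, the fractional saturation.
v = 0.8955 × Vmax = 0.8955 × 4.4 = 3.94 μmol/min.

3.94 μmol/min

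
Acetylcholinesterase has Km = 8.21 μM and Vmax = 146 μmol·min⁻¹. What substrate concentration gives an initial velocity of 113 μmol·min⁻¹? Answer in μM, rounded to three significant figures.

28.1 μM

The required fractional saturation is v/Vmax = 113/146 = 0.7740.
Then [S]/(Km+[S]) = 0.7740 ⇒ [S] = 8.21 × 0.7740/(1 − 0.7740) = 28.1 μM.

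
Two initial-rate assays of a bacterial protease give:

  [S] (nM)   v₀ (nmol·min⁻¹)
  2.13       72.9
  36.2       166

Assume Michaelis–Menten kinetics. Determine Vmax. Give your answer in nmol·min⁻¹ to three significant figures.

From v = Vmax[S]/(Km+[S]), each point gives Vmax = v(Km+[S])/[S].
Equating: 72.9(Km+2.13)/2.13 = 166(Km+36.2)/36.2.
34.23·Km + 72.9 = 4.586·Km + 166, so (34.23 − 4.586)·Km = 166 − 72.9.
Km = 93.10/29.64 = 3.14 nM; then Vmax = 72.9(3.14+2.13)/2.13 = 180 nmol·min⁻¹.

180 nmol·min⁻¹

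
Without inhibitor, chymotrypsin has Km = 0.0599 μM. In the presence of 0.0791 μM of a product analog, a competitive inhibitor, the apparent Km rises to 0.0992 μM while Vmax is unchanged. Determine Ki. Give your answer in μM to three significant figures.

Competitive: Km,app = α·Km with α = 1 + [I]/Ki.
α = Km,app/Km = 0.0992/0.0599 = 1.656.
Since α = 1 + [I]/Ki, [I]/Ki = 1.656 − 1 = 0.6561 and Ki = 0.0791/0.6561 = 0.121 μM.

0.121 μM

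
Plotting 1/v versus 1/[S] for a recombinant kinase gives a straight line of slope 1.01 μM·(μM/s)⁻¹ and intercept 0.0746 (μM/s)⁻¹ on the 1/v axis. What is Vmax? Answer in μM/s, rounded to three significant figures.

13.4 μM/s

The y-intercept of a Lineweaver–Burk plot equals 1/Vmax, so Vmax = 1/0.0746 = 13.4 μM/s.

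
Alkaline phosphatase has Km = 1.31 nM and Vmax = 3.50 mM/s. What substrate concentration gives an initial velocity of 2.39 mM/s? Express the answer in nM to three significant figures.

2.82 nM

The required fractional saturation is v/Vmax = 2.39/3.50 = 0.6829.
Then [S]/(Km+[S]) = 0.6829 ⇒ [S] = 1.31 × 0.6829/(1 − 0.6829) = 2.82 nM.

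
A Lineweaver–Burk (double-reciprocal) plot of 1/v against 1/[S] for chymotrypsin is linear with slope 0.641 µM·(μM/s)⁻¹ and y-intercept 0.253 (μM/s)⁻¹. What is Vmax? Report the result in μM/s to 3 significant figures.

3.95 μM/s

The y-intercept of a Lineweaver–Burk plot equals 1/Vmax, so Vmax = 1/0.253 = 3.95 μM/s.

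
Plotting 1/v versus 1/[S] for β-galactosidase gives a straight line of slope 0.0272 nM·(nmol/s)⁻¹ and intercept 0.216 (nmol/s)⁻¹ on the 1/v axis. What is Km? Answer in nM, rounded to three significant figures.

y-intercept = 1/Vmax ⇒ Vmax = 4.63 nmol/s; slope = Km/Vmax ⇒ Km = slope × Vmax.
Km = 0.0272 × 4.63 = 0.126 nM.

0.126 nM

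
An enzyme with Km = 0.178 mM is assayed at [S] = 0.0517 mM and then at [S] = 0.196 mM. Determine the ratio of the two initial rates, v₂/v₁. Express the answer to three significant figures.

2.33

Since Vmax cancels, v₂/v₁ = [S]₂(Km+[S]₁) / [S]₁(Km+[S]₂).
= 0.196×(0.178+0.0517) / (0.0517×(0.178+0.196)) = 0.04502/0.01934 = 2.33.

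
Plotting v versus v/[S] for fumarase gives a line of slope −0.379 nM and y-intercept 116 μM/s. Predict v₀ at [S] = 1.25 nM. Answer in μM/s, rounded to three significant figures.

In the Eadie–Hofstee form v = Vmax − Km·(v/[S]), the slope is −Km and the intercept is Vmax, so Km = 0.379 nM and Vmax = 116 μM/s.
v = 116 × 1.25/(0.379 + 1.25) = 89.0 μM/s.

89.0 μM/s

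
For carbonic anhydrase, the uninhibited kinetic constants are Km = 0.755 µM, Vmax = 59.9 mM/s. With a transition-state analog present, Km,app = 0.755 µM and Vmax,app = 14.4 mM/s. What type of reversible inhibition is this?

Vmax decreases (59.9 → 14.4 mM/s) while Km is unchanged — pure noncompetitive inhibition.

noncompetitive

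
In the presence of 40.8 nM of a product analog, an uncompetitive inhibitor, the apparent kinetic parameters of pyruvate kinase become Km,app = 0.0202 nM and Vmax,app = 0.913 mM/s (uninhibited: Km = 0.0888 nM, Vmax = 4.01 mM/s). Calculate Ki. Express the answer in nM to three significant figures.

12.0 nM

Uncompetitive: Vmax,app = Vmax/α (and Km,app = Km/α) with α = 1 + [I]/Ki.
α = Vmax/Vmax,app = 4.01/0.913 = 4.392.
Ki = [I]/(α − 1) = 40.8/3.392 = 12.0 nM.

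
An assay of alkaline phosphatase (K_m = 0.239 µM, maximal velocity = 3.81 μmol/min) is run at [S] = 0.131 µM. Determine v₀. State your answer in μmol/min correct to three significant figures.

1.35 μmol/min

[S]/(Km+[S]) = 0.131/0.3700 = 0.3541, the fractional saturation.
v = 0.3541 × Vmax = 0.3541 × 3.81 = 1.35 μmol/min.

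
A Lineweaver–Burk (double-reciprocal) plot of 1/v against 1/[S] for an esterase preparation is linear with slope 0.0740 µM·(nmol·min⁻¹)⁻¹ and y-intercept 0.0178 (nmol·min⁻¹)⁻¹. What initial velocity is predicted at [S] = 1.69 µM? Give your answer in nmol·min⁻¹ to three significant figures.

The y-intercept is 1/Vmax, so Vmax = 1/0.0178 = 56.2 nmol·min⁻¹.
The slope is Km/Vmax, so Km = 0.0740 × 56.2 = 4.16 µM.
Then v = 56.2 × 1.69/(4.16 + 1.69) = 16.2 nmol·min⁻¹.

16.2 nmol·min⁻¹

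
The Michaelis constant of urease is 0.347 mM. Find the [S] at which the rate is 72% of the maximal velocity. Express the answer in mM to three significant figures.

v/Vmax = [S]/(Km+[S]) = 0.72, so [S] = Km·0.72/(1 − 0.72) = 0.347 × 2.571.
[S] = 0.892 mM.

0.892 mM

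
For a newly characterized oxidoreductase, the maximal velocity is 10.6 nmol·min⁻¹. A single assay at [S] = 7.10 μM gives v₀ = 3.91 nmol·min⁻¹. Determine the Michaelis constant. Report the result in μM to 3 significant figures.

12.1 μM

From v = Vmax[S]/(Km+[S]), Km = [S](Vmax − v)/v.
Km = 7.10 × (10.6 − 3.91) / 3.91 = 47.50/3.91 = 12.1 μM.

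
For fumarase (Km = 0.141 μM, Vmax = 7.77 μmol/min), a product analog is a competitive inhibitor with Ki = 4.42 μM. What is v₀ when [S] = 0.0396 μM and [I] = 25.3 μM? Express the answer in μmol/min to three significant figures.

α = 1 + [I]/Ki = 1 + 25.3/4.42 = 6.724.
For a competitive inhibitor, Vmax is unchanged and the apparent Km becomes α·Km: Km,app = 0.948 μM, Vmax,app = 7.77 μmol/min.
v = Vmax,app·[S]/(Km,app + [S]) = 7.77 × 0.0396/(0.948 + 0.0396) = 0.312 μmol/min.

0.312 μmol/min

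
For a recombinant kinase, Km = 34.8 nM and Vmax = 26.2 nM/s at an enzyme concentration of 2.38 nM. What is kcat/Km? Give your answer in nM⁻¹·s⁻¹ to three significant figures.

0.316 nM⁻¹·s⁻¹

kcat = Vmax/[E]total = 26.2/2.38 = 11.0 s⁻¹.
kcat/Km = 11.0/34.8 = 0.316 nM⁻¹·s⁻¹.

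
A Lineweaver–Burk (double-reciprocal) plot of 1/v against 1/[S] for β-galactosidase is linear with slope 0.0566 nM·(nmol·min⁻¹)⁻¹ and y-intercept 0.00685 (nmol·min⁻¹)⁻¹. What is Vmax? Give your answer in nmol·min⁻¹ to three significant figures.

The y-intercept of a Lineweaver–Burk plot equals 1/Vmax, so Vmax = 1/0.00685 = 146 nmol·min⁻¹.

146 nmol·min⁻¹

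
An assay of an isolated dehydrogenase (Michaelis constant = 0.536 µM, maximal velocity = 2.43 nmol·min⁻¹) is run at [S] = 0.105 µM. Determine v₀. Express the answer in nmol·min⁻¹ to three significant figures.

0.398 nmol·min⁻¹

v = Vmax·[S]/(Km + [S]) = 2.43 × 0.105 / (0.536 + 0.105)
  = 0.2552 / 0.6410 = 0.398 nmol·min⁻¹.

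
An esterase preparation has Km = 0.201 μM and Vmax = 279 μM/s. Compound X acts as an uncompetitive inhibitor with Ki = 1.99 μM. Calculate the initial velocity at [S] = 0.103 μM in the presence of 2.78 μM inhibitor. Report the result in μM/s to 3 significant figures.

α = 1 + [I]/Ki = 1 + 2.78/1.99 = 2.397.
For an uncompetitive inhibitor, both parameters are divided by α, giving Vmax/α and Km/α: Km,app = 0.0839 μM, Vmax,app = 116 μM/s.
v = Vmax,app·[S]/(Km,app + [S]) = 116 × 0.103/(0.0839 + 0.103) = 64.2 μM/s.

64.2 μM/s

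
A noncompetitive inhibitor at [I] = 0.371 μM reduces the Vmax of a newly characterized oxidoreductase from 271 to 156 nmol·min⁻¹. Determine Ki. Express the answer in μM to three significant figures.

Noncompetitive: Vmax,app = Vmax/α with α = 1 + [I]/Ki.
α = Vmax/Vmax,app = 271/156 = 1.737.
Ki = [I]/(α − 1) = 0.371/0.7372 = 0.503 μM.

0.503 μM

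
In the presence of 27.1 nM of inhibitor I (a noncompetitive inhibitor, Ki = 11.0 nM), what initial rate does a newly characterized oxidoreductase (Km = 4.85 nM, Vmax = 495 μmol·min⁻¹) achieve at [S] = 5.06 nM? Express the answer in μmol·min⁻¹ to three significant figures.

With α = 1 + [I]/Ki = 1 + 27.1/11.0 = 3.464, the noncompetitive rate law is v = (Vmax/α)·[S] / (Km + [S]).
v = (495/3.464)×5.06 / (4.85 + 5.06) = 723.1/9.910 = 73.0 μmol·min⁻¹.

73.0 μmol·min⁻¹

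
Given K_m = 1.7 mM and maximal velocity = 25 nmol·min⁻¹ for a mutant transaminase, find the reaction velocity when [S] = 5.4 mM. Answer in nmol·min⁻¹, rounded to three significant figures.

19.0 nmol·min⁻¹

v = Vmax·[S]/(Km + [S]) = 25 × 5.4 / (1.7 + 5.4)
  = 135.0 / 7.100 = 19.0 nmol·min⁻¹.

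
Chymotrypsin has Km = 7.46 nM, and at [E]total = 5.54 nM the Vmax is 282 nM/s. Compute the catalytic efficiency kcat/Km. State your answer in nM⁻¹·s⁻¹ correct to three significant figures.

6.82 nM⁻¹·s⁻¹

kcat = Vmax/[E]total = 282/5.54 = 50.9 s⁻¹.
kcat/Km = 50.9/7.46 = 6.82 nM⁻¹·s⁻¹.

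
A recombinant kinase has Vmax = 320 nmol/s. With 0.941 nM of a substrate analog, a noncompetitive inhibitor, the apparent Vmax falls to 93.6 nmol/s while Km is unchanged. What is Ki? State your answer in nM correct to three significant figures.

0.389 nM

Noncompetitive: Vmax,app = Vmax/α with α = 1 + [I]/Ki.
α = Vmax/Vmax,app = 320/93.6 = 3.419.
Ki = [I]/(α − 1) = 0.941/2.419 = 0.389 nM.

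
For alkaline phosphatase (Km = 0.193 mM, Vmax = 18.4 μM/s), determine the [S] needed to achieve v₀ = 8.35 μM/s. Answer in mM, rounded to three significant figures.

0.160 mM

The required fractional saturation is v/Vmax = 8.35/18.4 = 0.4538.
Then [S]/(Km+[S]) = 0.4538 ⇒ [S] = 0.193 × 0.4538/(1 − 0.4538) = 0.160 mM.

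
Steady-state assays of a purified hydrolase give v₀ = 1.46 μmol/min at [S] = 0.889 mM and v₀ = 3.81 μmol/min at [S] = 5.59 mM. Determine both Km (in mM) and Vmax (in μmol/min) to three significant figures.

Km = 2.45 mM; Vmax = 5.48 μmol/min

In reciprocal form, 1/v = (Km/Vmax)·(1/[S]) + 1/Vmax. The two points give (1/[S], 1/v) = (1.125, 0.6849) and (0.1789, 0.2625).
Slope = (0.6849 − 0.2625)/(1.125 − 0.1789) = 0.4466; intercept = 0.6849 − 0.4466×1.125 = 0.1826.
Vmax = 1/intercept = 5.48 μmol/min; Km = slope × Vmax = 0.4466 × 5.48 = 2.45 mM.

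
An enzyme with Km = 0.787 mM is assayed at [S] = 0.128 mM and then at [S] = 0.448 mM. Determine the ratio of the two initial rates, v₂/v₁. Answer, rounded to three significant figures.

The fractional saturations are [S]/(Km+[S]) = 0.128/0.9150 = 0.1399 and 0.448/1.235 = 0.3628.
v₂/v₁ is just their ratio: 0.3628/0.1399 = 2.59.

2.59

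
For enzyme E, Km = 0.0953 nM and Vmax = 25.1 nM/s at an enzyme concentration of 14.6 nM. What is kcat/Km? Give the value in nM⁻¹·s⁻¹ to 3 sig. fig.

kcat = Vmax/[E]total = 25.1/14.6 = 1.72 s⁻¹.
kcat/Km = 1.72/0.0953 = 18.0 nM⁻¹·s⁻¹.

18.0 nM⁻¹·s⁻¹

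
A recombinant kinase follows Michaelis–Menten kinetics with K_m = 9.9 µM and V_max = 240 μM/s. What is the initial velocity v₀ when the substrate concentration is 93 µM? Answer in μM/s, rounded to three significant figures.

217 μM/s

[S]/(Km+[S]) = 93/102.9 = 0.9038, the fractional saturation.
v = 0.9038 × Vmax = 0.9038 × 240 = 217 μM/s.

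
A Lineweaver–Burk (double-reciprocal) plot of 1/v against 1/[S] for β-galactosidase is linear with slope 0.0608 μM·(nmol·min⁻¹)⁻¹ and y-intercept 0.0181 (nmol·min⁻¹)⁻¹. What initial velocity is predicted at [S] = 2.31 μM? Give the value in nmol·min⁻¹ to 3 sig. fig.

22.5 nmol·min⁻¹

The y-intercept is 1/Vmax, so Vmax = 1/0.0181 = 55.2 nmol·min⁻¹.
The slope is Km/Vmax, so Km = 0.0608 × 55.2 = 3.36 μM.
Then v = 55.2 × 2.31/(3.36 + 2.31) = 22.5 nmol·min⁻¹.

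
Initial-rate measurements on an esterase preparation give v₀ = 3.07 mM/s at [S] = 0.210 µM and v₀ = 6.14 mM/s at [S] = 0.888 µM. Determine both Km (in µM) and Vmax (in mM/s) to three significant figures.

Km = 0.398 µM; Vmax = 8.90 mM/s

In reciprocal form, 1/v = (Km/Vmax)·(1/[S]) + 1/Vmax. The two points give (1/[S], 1/v) = (4.762, 0.3257) and (1.126, 0.1629).
Slope = (0.3257 − 0.1629)/(4.762 − 1.126) = 0.04480; intercept = 0.3257 − 0.04480×4.762 = 0.1124.
Vmax = 1/intercept = 8.90 mM/s; Km = slope × Vmax = 0.04480 × 8.90 = 0.398 µM.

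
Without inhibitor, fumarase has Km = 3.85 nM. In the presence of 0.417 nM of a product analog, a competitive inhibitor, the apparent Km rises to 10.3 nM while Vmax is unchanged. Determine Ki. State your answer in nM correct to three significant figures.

Competitive: Km,app = α·Km with α = 1 + [I]/Ki.
α = Km,app/Km = 10.3/3.85 = 2.675.
Ki = [I]/(α − 1) = 0.417/1.675 = 0.249 nM.

0.249 nM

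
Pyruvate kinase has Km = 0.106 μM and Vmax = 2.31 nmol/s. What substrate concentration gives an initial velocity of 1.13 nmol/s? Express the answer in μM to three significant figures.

0.102 μM

Rearranging v = Vmax[S]/(Km+[S]) gives [S] = Km·v/(Vmax − v).
[S] = 0.106 × 1.13 / (2.31 − 1.13) = 0.1198/1.180 = 0.102 μM.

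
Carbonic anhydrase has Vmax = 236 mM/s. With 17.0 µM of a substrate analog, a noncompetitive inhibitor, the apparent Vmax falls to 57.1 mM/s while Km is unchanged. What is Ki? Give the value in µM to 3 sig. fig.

5.43 µM

Noncompetitive: Vmax,app = Vmax/α with α = 1 + [I]/Ki.
α = Vmax/Vmax,app = 236/57.1 = 4.133.
Since α = 1 + [I]/Ki, [I]/Ki = 4.133 − 1 = 3.133 and Ki = 17.0/3.133 = 5.43 µM.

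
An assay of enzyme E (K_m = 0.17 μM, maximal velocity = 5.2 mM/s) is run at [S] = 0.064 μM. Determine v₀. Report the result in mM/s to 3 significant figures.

1.42 mM/s

v = Vmax·[S]/(Km + [S]) = 5.2 × 0.064 / (0.17 + 0.064)
  = 0.3328 / 0.2340 = 1.42 mM/s.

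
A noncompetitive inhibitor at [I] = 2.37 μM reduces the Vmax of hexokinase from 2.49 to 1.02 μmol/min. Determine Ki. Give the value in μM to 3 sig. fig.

Noncompetitive: Vmax,app = Vmax/α with α = 1 + [I]/Ki.
α = Vmax/Vmax,app = 2.49/1.02 = 2.441.
Since α = 1 + [I]/Ki, [I]/Ki = 2.441 − 1 = 1.441 and Ki = 2.37/1.441 = 1.64 μM.

1.64 μM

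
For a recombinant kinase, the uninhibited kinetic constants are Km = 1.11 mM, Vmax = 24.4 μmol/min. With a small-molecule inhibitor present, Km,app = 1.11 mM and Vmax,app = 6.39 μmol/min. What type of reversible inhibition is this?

noncompetitive

Vmax decreases (24.4 → 6.39 μmol/min) while Km is unchanged — pure noncompetitive inhibition.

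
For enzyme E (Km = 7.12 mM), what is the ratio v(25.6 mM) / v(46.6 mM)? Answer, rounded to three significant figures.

The fractional saturations are [S]/(Km+[S]) = 46.6/53.72 = 0.8675 and 25.6/32.72 = 0.7824.
v₂/v₁ is just their ratio: 0.7824/0.8675 = 0.902.

0.902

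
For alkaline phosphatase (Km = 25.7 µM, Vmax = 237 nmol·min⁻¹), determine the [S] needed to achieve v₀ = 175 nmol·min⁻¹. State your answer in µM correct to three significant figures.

72.5 µM

Rearranging v = Vmax[S]/(Km+[S]) gives [S] = Km·v/(Vmax − v).
[S] = 25.7 × 175 / (237 − 175) = 4498/62.00 = 72.5 µM.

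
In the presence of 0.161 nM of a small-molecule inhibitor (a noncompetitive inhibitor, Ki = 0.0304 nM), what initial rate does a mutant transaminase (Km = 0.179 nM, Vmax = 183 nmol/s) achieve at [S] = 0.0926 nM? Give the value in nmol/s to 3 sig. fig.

9.91 nmol/s

α = 1 + [I]/Ki = 1 + 0.161/0.0304 = 6.296.
For a noncompetitive inhibitor, Vmax is reduced to Vmax/α while Km is unchanged: Km,app = 0.179 nM, Vmax,app = 29.1 nmol/s.
v = Vmax,app·[S]/(Km,app + [S]) = 29.1 × 0.0926/(0.179 + 0.0926) = 9.91 nmol/s.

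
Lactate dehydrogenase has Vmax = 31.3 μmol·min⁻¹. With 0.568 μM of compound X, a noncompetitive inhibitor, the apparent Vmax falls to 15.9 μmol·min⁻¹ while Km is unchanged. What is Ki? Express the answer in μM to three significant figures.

0.586 μM

Noncompetitive: Vmax,app = Vmax/α with α = 1 + [I]/Ki.
α = Vmax/Vmax,app = 31.3/15.9 = 1.969.
Since α = 1 + [I]/Ki, [I]/Ki = 1.969 − 1 = 0.9686 and Ki = 0.568/0.9686 = 0.586 μM.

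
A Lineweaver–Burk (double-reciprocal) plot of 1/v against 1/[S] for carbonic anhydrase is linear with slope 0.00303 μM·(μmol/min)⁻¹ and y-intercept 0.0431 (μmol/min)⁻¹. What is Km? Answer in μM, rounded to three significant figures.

y-intercept = 1/Vmax ⇒ Vmax = 23.2 μmol/min; slope = Km/Vmax ⇒ Km = slope × Vmax.
Km = 0.00303 × 23.2 = 0.0703 μM.

0.0703 μM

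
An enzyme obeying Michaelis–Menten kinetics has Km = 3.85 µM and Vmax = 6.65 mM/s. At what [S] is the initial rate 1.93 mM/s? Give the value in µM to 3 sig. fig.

Rearranging v = Vmax[S]/(Km+[S]) gives [S] = Km·v/(Vmax − v).
[S] = 3.85 × 1.93 / (6.65 − 1.93) = 7.430/4.720 = 1.57 µM.

1.57 µM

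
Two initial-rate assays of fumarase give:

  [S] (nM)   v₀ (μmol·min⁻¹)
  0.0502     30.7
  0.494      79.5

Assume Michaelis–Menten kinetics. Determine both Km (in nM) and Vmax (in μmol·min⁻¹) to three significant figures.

Km = 0.108 nM; Vmax = 96.9 μmol·min⁻¹

In reciprocal form, 1/v = (Km/Vmax)·(1/[S]) + 1/Vmax. The two points give (1/[S], 1/v) = (19.92, 0.03257) and (2.024, 0.01258).
Slope = (0.03257 − 0.01258)/(19.92 − 2.024) = 0.001117; intercept = 0.03257 − 0.001117×19.92 = 0.01032.
Vmax = 1/intercept = 96.9 μmol·min⁻¹; Km = slope × Vmax = 0.001117 × 96.9 = 0.108 nM.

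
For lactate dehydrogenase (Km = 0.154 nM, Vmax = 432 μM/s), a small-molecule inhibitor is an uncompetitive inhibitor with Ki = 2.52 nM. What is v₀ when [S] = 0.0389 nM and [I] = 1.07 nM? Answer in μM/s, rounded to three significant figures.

80.2 μM/s

α = 1 + [I]/Ki = 1 + 1.07/2.52 = 1.425.
For an uncompetitive inhibitor, both parameters are divided by α, giving Vmax/α and Km/α: Km,app = 0.108 nM, Vmax,app = 303 μM/s.
v = Vmax,app·[S]/(Km,app + [S]) = 303 × 0.0389/(0.108 + 0.0389) = 80.2 μM/s.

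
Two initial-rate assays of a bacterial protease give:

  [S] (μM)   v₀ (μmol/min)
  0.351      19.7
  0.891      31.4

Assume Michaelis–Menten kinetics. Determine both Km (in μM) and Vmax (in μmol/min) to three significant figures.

From v = Vmax[S]/(Km+[S]), each point gives Vmax = v(Km+[S])/[S].
Equating: 19.7(Km+0.351)/0.351 = 31.4(Km+0.891)/0.891.
56.13·Km + 19.7 = 35.24·Km + 31.4, so (56.13 − 35.24)·Km = 31.4 − 19.7.
Km = 11.70/20.88 = 0.560 μM; then Vmax = 19.7(0.560+0.351)/0.351 = 51.1 μmol/min.

Km = 0.560 μM; Vmax = 51.1 μmol/min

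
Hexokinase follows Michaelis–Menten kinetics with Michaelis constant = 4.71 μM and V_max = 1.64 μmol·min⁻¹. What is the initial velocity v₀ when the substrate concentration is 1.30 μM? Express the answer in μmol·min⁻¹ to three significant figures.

0.355 μmol·min⁻¹

[S]/(Km+[S]) = 1.30/6.010 = 0.2163, the fractional saturation.
v = 0.2163 × Vmax = 0.2163 × 1.64 = 0.355 μmol·min⁻¹.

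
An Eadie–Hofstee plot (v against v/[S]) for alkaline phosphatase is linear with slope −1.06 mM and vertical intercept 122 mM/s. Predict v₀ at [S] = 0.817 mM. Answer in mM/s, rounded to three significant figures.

In the Eadie–Hofstee form v = Vmax − Km·(v/[S]), the slope is −Km and the intercept is Vmax, so Km = 1.06 mM and Vmax = 122 mM/s.
v = 122 × 0.817/(1.06 + 0.817) = 53.1 mM/s.

53.1 mM/s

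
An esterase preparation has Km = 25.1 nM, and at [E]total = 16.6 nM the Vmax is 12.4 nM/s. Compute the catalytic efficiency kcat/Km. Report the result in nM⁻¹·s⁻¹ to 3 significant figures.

0.0298 nM⁻¹·s⁻¹

kcat = Vmax/[E]total = 12.4/16.6 = 0.747 s⁻¹.
kcat/Km = 0.747/25.1 = 0.0298 nM⁻¹·s⁻¹.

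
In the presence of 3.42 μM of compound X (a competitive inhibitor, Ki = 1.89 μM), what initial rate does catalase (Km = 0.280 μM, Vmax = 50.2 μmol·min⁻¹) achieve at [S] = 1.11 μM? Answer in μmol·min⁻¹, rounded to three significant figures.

With α = 1 + [I]/Ki = 1 + 3.42/1.89 = 2.810, the competitive rate law is v = Vmax[S] / (αKm + [S]).
v = 50.2×1.11 / (2.810×0.280 + 1.11) = 55.72/1.897 = 29.4 μmol·min⁻¹.

29.4 μmol·min⁻¹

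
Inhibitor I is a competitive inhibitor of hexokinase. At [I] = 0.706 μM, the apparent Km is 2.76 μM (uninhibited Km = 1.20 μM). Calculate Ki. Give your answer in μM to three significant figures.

0.543 μM

Competitive: Km,app = α·Km with α = 1 + [I]/Ki.
α = Km,app/Km = 2.76/1.20 = 2.300.
Since α = 1 + [I]/Ki, [I]/Ki = 2.300 − 1 = 1.300 and Ki = 0.706/1.300 = 0.543 μM.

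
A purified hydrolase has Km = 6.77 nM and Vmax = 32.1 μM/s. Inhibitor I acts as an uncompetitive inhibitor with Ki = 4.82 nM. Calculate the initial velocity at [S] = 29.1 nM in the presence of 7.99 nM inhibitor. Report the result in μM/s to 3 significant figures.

α = 1 + [I]/Ki = 1 + 7.99/4.82 = 2.658.
For an uncompetitive inhibitor, both parameters are divided by α, giving Vmax/α and Km/α: Km,app = 2.55 nM, Vmax,app = 12.1 μM/s.
v = Vmax,app·[S]/(Km,app + [S]) = 12.1 × 29.1/(2.55 + 29.1) = 11.1 μM/s.

11.1 μM/s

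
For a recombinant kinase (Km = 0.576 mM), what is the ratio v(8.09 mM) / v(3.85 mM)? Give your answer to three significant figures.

1.07

Since Vmax cancels, v₂/v₁ = [S]₂(Km+[S]₁) / [S]₁(Km+[S]₂).
= 8.09×(0.576+3.85) / (3.85×(0.576+8.09)) = 35.81/33.36 = 1.07.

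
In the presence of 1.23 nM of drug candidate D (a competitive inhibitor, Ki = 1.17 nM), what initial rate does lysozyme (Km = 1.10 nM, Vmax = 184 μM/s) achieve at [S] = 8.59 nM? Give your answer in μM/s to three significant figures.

α = 1 + [I]/Ki = 1 + 1.23/1.17 = 2.051.
For a competitive inhibitor, Vmax is unchanged and the apparent Km becomes α·Km: Km,app = 2.26 nM, Vmax,app = 184 μM/s.
v = Vmax,app·[S]/(Km,app + [S]) = 184 × 8.59/(2.26 + 8.59) = 146 μM/s.

146 μM/s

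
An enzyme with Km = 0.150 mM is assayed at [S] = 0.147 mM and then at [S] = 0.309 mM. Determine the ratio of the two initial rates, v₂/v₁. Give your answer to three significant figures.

1.36

Since Vmax cancels, v₂/v₁ = [S]₂(Km+[S]₁) / [S]₁(Km+[S]₂).
= 0.309×(0.150+0.147) / (0.147×(0.150+0.309)) = 0.09177/0.06747 = 1.36.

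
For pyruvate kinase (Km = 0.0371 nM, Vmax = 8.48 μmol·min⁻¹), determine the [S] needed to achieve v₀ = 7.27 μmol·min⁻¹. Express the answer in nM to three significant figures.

Rearranging v = Vmax[S]/(Km+[S]) gives [S] = Km·v/(Vmax − v).
[S] = 0.0371 × 7.27 / (8.48 − 7.27) = 0.2697/1.210 = 0.223 nM.

0.223 nM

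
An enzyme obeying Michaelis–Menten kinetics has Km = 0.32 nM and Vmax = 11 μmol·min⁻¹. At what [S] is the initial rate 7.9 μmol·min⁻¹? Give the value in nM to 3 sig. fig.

0.815 nM

The required fractional saturation is v/Vmax = 7.9/11 = 0.7182.
Then [S]/(Km+[S]) = 0.7182 ⇒ [S] = 0.32 × 0.7182/(1 − 0.7182) = 0.815 nM.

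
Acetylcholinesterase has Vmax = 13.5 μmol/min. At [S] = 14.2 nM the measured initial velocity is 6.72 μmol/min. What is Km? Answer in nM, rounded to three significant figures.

14.3 nM

v/Vmax = 6.72/13.5 = 0.4978 = [S]/(Km+[S]).
So Km + [S] = [S]/0.4978 = 28.53 nM, giving Km = 28.53 − 14.2 = 14.3 nM.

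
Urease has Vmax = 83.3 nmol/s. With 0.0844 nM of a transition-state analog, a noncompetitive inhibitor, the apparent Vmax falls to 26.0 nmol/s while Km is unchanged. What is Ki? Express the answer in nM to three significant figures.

0.0383 nM

Noncompetitive: Vmax,app = Vmax/α with α = 1 + [I]/Ki.
α = Vmax/Vmax,app = 83.3/26.0 = 3.204.
Since α = 1 + [I]/Ki, [I]/Ki = 3.204 − 1 = 2.204 and Ki = 0.0844/2.204 = 0.0383 nM.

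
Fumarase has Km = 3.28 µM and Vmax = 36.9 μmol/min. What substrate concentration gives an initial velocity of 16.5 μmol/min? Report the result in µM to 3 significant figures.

The required fractional saturation is v/Vmax = 16.5/36.9 = 0.4472.
Then [S]/(Km+[S]) = 0.4472 ⇒ [S] = 3.28 × 0.4472/(1 − 0.4472) = 2.65 µM.

2.65 µM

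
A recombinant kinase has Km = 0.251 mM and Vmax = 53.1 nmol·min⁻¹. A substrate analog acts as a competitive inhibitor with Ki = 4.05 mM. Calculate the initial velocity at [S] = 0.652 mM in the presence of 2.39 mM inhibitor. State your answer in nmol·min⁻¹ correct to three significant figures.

With α = 1 + [I]/Ki = 1 + 2.39/4.05 = 1.590, the competitive rate law is v = Vmax[S] / (αKm + [S]).
v = 53.1×0.652 / (1.590×0.251 + 0.652) = 34.62/1.051 = 32.9 nmol·min⁻¹.

32.9 nmol·min⁻¹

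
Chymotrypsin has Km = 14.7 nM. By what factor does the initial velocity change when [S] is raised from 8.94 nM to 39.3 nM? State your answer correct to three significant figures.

Since Vmax cancels, v₂/v₁ = [S]₂(Km+[S]₁) / [S]₁(Km+[S]₂).
= 39.3×(14.7+8.94) / (8.94×(14.7+39.3)) = 929.1/482.8 = 1.92.

1.92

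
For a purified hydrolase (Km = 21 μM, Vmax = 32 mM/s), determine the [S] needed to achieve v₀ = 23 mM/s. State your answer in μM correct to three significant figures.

53.7 μM

Rearranging v = Vmax[S]/(Km+[S]) gives [S] = Km·v/(Vmax − v).
[S] = 21 × 23 / (32 − 23) = 483.0/9.000 = 53.7 μM.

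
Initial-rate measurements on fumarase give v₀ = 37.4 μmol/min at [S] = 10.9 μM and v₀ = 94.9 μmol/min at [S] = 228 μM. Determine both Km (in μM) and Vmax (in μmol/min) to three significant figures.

In reciprocal form, 1/v = (Km/Vmax)·(1/[S]) + 1/Vmax. The two points give (1/[S], 1/v) = (0.09174, 0.02674) and (0.004386, 0.01054).
Slope = (0.02674 − 0.01054)/(0.09174 − 0.004386) = 0.1855; intercept = 0.02674 − 0.1855×0.09174 = 0.009724.
Vmax = 1/intercept = 103 μmol/min; Km = slope × Vmax = 0.1855 × 103 = 19.1 μM.

Km = 19.1 μM; Vmax = 103 μmol/min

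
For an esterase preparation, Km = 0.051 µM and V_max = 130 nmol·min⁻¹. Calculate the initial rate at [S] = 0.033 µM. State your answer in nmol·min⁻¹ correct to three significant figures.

51.1 nmol·min⁻¹

v = Vmax·[S]/(Km + [S]) = 130 × 0.033 / (0.051 + 0.033)
  = 4.290 / 0.08400 = 51.1 nmol·min⁻¹.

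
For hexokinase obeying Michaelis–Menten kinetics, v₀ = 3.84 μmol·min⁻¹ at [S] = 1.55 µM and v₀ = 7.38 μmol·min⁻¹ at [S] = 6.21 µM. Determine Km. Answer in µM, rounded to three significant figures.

In reciprocal form, 1/v = (Km/Vmax)·(1/[S]) + 1/Vmax. The two points give (1/[S], 1/v) = (0.6452, 0.2604) and (0.1610, 0.1355).
Slope = (0.2604 − 0.1355)/(0.6452 − 0.1610) = 0.2580; intercept = 0.2604 − 0.2580×0.6452 = 0.09395.
Vmax = 1/intercept = 10.6 μmol·min⁻¹; Km = slope × Vmax = 0.2580 × 10.6 = 2.75 µM.

2.75 µM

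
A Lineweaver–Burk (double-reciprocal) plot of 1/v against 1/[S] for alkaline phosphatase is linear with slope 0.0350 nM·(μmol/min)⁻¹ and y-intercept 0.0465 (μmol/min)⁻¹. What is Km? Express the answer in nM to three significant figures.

y-intercept = 1/Vmax ⇒ Vmax = 21.5 μmol/min; slope = Km/Vmax ⇒ Km = slope × Vmax.
Km = 0.0350 × 21.5 = 0.753 nM.

0.753 nM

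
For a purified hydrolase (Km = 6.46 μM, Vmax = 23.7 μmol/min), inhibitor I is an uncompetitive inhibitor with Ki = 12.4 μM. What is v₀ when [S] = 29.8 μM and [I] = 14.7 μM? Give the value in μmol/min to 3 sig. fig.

With α = 1 + [I]/Ki = 1 + 14.7/12.4 = 2.185, the uncompetitive rate law is v = (Vmax/α)·[S] / (Km/α + [S]).
v = (23.7/2.185)×29.8 / (6.46/2.185 + 29.8) = 323.2/32.76 = 9.87 μmol/min.

9.87 μmol/min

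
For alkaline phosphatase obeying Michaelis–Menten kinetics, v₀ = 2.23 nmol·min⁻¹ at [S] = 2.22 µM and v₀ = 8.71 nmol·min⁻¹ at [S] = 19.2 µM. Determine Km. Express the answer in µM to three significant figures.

11.8 µM

From v = Vmax[S]/(Km+[S]), each point gives Vmax = v(Km+[S])/[S].
Equating: 2.23(Km+2.22)/2.22 = 8.71(Km+19.2)/19.2.
1.005·Km + 2.23 = 0.4536·Km + 8.71, so (1.005 − 0.4536)·Km = 8.71 − 2.23.
Km = 6.480/0.5509 = 11.8 µM; then Vmax = 2.23(11.8+2.22)/2.22 = 14.0 nmol·min⁻¹.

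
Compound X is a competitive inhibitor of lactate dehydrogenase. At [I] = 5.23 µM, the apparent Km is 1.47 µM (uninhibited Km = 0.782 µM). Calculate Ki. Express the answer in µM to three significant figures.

Competitive: Km,app = α·Km with α = 1 + [I]/Ki.
α = Km,app/Km = 1.47/0.782 = 1.880.
Since α = 1 + [I]/Ki, [I]/Ki = 1.880 − 1 = 0.8798 and Ki = 5.23/0.8798 = 5.94 µM.

5.94 µM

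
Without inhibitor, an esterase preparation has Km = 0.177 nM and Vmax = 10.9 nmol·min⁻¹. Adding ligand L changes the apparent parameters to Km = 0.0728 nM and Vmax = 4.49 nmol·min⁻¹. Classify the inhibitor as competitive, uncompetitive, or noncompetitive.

uncompetitive

Both Km and Vmax decrease by the same factor (~2.43-fold) — characteristic of uncompetitive inhibition.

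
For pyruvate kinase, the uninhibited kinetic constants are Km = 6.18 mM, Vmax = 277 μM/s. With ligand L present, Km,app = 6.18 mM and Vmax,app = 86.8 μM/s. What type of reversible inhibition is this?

noncompetitive

Vmax decreases (277 → 86.8 μM/s) while Km is unchanged — pure noncompetitive inhibition.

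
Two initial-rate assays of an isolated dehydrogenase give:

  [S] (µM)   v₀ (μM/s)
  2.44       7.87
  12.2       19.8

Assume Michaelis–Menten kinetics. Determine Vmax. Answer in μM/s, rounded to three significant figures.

31.9 μM/s

In reciprocal form, 1/v = (Km/Vmax)·(1/[S]) + 1/Vmax. The two points give (1/[S], 1/v) = (0.4098, 0.1271) and (0.08197, 0.05051).
Slope = (0.1271 − 0.05051)/(0.4098 − 0.08197) = 0.2335; intercept = 0.1271 − 0.2335×0.4098 = 0.03137.
Vmax = 1/intercept = 31.9 μM/s; Km = slope × Vmax = 0.2335 × 31.9 = 7.44 µM.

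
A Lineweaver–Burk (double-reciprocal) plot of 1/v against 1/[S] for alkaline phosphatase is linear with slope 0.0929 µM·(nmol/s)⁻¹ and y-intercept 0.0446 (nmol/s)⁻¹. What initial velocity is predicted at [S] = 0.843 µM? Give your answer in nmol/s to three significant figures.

The y-intercept is 1/Vmax, so Vmax = 1/0.0446 = 22.4 nmol/s.
The slope is Km/Vmax, so Km = 0.0929 × 22.4 = 2.08 µM.
Then v = 22.4 × 0.843/(2.08 + 0.843) = 6.46 nmol/s.

6.46 nmol/s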